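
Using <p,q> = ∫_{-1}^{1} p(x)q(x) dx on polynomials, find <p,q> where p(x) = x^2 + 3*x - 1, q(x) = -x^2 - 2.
<p,q> = 44/15

Expand the product: p(x)·q(x) = -x^4 - 3*x^3 - x^2 - 6*x + 2.
∫_{-1}^{1} of each monomial x^k gives [2/(k+1) if k even, 0 if k odd]. Integrating term-by-term (or equivalently evaluating the antiderivative F(x) = -x^5/5 - 3*x^4/4 - x^3/3 - 3*x^2 + 2*x at the endpoints):
  F(1) − F(−1) = -137/60 − (-313/60) = 44/15.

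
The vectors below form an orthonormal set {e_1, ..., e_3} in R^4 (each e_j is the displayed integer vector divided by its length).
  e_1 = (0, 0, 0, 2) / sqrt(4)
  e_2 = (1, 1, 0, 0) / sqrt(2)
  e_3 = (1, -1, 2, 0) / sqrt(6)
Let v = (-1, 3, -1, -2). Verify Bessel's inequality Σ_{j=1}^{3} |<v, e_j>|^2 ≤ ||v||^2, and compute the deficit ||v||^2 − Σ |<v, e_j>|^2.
Σ |<v, e_j>|^2 = 12; ||v||^2 = 15; deficit = 3

Write each e_j = u_j / sqrt(<u_j, u_j>) where u_j is the displayed integer vector. Then <v, e_j> = <v, u_j> / sqrt(<u_j, u_j>), so |<v, e_j>|^2 = <v, u_j>^2 / <u_j, u_j>.
Coefficients: <v, e_1> = -4/sqrt(4), <v, e_2> = 2/sqrt(2), <v, e_3> = -6/sqrt(6).
Square and sum: Σ |<v, e_j>|^2 = 12.
Compute ||v||^2 = v·v = 15.
Deficit = 15 − 12 = 3 ≥ 0, confirming Bessel's inequality. (The deficit equals ||v − Σ <v,e_j> e_j||^2, the squared distance from v to span{e_j}.)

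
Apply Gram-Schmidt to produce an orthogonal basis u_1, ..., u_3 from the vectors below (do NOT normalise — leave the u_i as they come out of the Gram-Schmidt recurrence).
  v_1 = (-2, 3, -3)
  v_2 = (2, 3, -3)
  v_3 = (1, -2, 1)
Orthogonal basis:
  u_1 = (-2, 3, -3)
  u_2 = (36/11, 12/11, -12/11)
  u_3 = (0, -1/2, -1/2)

Apply the Gram-Schmidt recurrence
  u_1 = v_1
  u_i = v_i − Σ_{j<i} ((v_i · u_j) / (u_j · u_j)) · u_j.

Step by step this gives:
  u_1 = (-2, 3, -3)
  u_2 = (36/11, 12/11, -12/11)
  u_3 = (0, -1/2, -1/2)

Orthogonality check:
  u_2 · u_1 = 0 (should be 0)
  u_3 · u_1 = 0 (should be 0)
  u_3 · u_2 = 0 (should be 0)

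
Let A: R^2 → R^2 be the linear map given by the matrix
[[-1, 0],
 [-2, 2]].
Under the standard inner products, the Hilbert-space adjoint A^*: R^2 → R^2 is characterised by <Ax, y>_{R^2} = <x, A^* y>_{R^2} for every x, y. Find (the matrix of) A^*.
A^* = A^T =
[[-1, -2],
 [0, 2]]

For real matrices with standard dot products, the defining identity <Ax, y> = <x, A^* y> gives (Ax)^T y = x^T (A^*) y, i.e. x^T A^T y = x^T (A^*) y. Since this holds for all x, y, we must have A^* = A^T. Therefore
A^* =
[[-1, -2],
 [0, 2]].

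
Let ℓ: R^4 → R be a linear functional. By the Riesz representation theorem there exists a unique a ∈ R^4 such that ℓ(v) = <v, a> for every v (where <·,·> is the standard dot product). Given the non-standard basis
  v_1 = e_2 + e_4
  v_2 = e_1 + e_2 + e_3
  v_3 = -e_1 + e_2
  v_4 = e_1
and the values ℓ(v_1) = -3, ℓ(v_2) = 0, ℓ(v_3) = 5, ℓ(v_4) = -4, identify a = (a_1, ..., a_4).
a = (-4, 1, 3, -4)

Write a = (a_1, ..., a_4) in the standard basis. For each basis vector v_i, ℓ(v_i) = <v_i, a> is a linear equation in the a_j's. Collect the n equations into a matrix system V a = ℓ, where row i of V is v_i (expressed in the standard basis). Since V is invertible (lower-triangular with 1s on the diagonal, up to permutation), solve by back-substitution:
  V =
[[0, 1, 0, 1],
 [1, 1, 1, 0],
 [-1, 1, 0, 0],
 [1, 0, 0, 0]]
  V a = (-3, 0, 5, -4)
Solving gives a = (-4, 1, 3, -4).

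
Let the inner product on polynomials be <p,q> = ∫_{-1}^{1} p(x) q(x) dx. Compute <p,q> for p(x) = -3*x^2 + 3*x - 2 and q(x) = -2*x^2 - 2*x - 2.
<p,q> = 196/15

Expand the product: p(x)·q(x) = 6*x^4 + 4*x^2 - 2*x + 4.
∫_{-1}^{1} of each monomial x^k gives [2/(k+1) if k even, 0 if k odd]. Integrating term-by-term (or equivalently evaluating the antiderivative F(x) = 6*x^5/5 + 4*x^3/3 - x^2 + 4*x at the endpoints):
  F(1) − F(−1) = 83/15 − (-113/15) = 196/15.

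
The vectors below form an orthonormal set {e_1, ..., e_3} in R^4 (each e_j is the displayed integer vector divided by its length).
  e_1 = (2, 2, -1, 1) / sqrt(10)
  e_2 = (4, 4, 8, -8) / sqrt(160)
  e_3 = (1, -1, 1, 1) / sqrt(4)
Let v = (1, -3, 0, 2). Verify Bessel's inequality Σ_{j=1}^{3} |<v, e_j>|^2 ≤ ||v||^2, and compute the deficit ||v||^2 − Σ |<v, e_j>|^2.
Σ |<v, e_j>|^2 = 13; ||v||^2 = 14; deficit = 1

Write each e_j = u_j / sqrt(<u_j, u_j>) where u_j is the displayed integer vector. Then <v, e_j> = <v, u_j> / sqrt(<u_j, u_j>), so |<v, e_j>|^2 = <v, u_j>^2 / <u_j, u_j>.
Coefficients: <v, e_1> = -2/sqrt(10), <v, e_2> = -24/sqrt(160), <v, e_3> = 6/sqrt(4).
Square and sum: Σ |<v, e_j>|^2 = 13.
Compute ||v||^2 = v·v = 14.
Deficit = 14 − 13 = 1 ≥ 0, confirming Bessel's inequality. (The deficit equals ||v − Σ <v,e_j> e_j||^2, the squared distance from v to span{e_j}.)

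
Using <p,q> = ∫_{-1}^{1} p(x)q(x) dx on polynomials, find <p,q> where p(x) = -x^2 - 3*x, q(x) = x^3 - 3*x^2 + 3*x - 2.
<p,q> = -14/3

Expand the product: p(x)·q(x) = -x^5 + 6*x^3 - 7*x^2 + 6*x.
∫_{-1}^{1} of each monomial x^k gives [2/(k+1) if k even, 0 if k odd]. Integrating term-by-term (or equivalently evaluating the antiderivative F(x) = -x^6/6 + 3*x^4/2 - 7*x^3/3 + 3*x^2 at the endpoints):
  F(1) − F(−1) = 2 − (20/3) = -14/3.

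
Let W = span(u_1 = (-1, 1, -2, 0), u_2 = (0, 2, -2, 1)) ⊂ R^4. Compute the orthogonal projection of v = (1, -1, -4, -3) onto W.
proj_W(v) = (-2, 0, -2, -1)

Set up U = [u_1 | ... | u_2] ∈ R^(4×2). The projector onto W = col(U) is P = U (U^T U)^(-1) U^T.
Compute U^T U =
  [6, 6]
  [6, 9],
and U^T v = (6, 3).
Solve U^T U · c = U^T v for the coefficients: c = (2, -1). The projection is proj_W(v) = U c.
Check: (v - proj_W(v)) · u_1 = 0  (should be 0).
Check: (v - proj_W(v)) · u_2 = 0  (should be 0).
Result: proj_W(v) = (-2, 0, -2, -1).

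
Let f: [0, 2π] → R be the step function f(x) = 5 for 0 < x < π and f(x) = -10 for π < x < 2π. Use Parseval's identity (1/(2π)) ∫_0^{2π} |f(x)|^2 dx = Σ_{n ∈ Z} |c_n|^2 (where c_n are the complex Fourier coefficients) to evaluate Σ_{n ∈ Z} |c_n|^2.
Σ |c_n|^2 = 125/2

Parseval equates the L^2 energy of f (normalised by 1/(2π)) with the ℓ^2 sum of its Fourier coefficients: (1/(2π)) ∫_0^{2π} |f|^2 = Σ |c_n|^2.
Compute the left side: (1/(2π)) [∫_0^π 5^2 dx + ∫_π^{2π} (-10)^2 dx] = (1/(2π)) · (25π + 100π) = (25 + 100)/2 = 125/2.
So Σ_{n ∈ Z} |c_n|^2 = 125/2.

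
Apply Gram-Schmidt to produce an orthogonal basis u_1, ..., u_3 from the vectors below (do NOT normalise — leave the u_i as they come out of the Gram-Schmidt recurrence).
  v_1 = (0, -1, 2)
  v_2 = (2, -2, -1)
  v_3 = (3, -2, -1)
Orthogonal basis:
  u_1 = (0, -1, 2)
  u_2 = (2, -2, -1)
  u_3 = (5/9, 4/9, 2/9)

Apply the Gram-Schmidt recurrence
  u_1 = v_1
  u_i = v_i − Σ_{j<i} ((v_i · u_j) / (u_j · u_j)) · u_j.

Step by step this gives:
  u_1 = (0, -1, 2)
  u_2 = (2, -2, -1)
  u_3 = (5/9, 4/9, 2/9)

Orthogonality check:
  u_2 · u_1 = 0 (should be 0)
  u_3 · u_1 = 0 (should be 0)
  u_3 · u_2 = 0 (should be 0)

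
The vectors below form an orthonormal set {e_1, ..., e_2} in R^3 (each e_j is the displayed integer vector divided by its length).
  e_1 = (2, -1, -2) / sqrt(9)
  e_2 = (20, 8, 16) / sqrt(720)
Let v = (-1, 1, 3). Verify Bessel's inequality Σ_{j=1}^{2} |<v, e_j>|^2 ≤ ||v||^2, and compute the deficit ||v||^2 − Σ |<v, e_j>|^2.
Σ |<v, e_j>|^2 = 54/5; ||v||^2 = 11; deficit = 1/5

Write each e_j = u_j / sqrt(<u_j, u_j>) where u_j is the displayed integer vector. Then <v, e_j> = <v, u_j> / sqrt(<u_j, u_j>), so |<v, e_j>|^2 = <v, u_j>^2 / <u_j, u_j>.
Coefficients: <v, e_1> = -9/sqrt(9), <v, e_2> = 36/sqrt(720).
Square and sum: Σ |<v, e_j>|^2 = 54/5.
Compute ||v||^2 = v·v = 11.
Deficit = 11 − 54/5 = 1/5 ≥ 0, confirming Bessel's inequality. (The deficit equals ||v − Σ <v,e_j> e_j||^2, the squared distance from v to span{e_j}.)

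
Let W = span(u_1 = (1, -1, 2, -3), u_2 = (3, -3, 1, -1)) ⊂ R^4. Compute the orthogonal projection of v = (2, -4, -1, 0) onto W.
proj_W(v) = (526/179, -526/179, -3/179, 110/179)

Set up U = [u_1 | ... | u_2] ∈ R^(4×2). The projector onto W = col(U) is P = U (U^T U)^(-1) U^T.
Compute U^T U =
  [15, 11]
  [11, 20],
and U^T v = (4, 17).
Solve U^T U · c = U^T v for the coefficients: c = (-107/179, 211/179). The projection is proj_W(v) = U c.
Check: (v - proj_W(v)) · u_1 = 0  (should be 0).
Check: (v - proj_W(v)) · u_2 = 0  (should be 0).
Result: proj_W(v) = (526/179, -526/179, -3/179, 110/179).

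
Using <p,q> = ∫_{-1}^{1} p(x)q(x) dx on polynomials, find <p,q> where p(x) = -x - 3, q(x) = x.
<p,q> = -2/3

Expand the product: p(x)·q(x) = -x^2 - 3*x.
∫_{-1}^{1} of each monomial x^k gives [2/(k+1) if k even, 0 if k odd]. Integrating term-by-term (or equivalently evaluating the antiderivative F(x) = -x^3/3 - 3*x^2/2 at the endpoints):
  F(1) − F(−1) = -11/6 − (-7/6) = -2/3.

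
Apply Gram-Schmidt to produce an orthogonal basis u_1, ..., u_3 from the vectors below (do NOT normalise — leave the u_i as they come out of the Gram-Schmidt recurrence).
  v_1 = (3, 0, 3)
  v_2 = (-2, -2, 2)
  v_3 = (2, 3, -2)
Orthogonal basis:
  u_1 = (3, 0, 3)
  u_2 = (-2, -2, 2)
  u_3 = (-1/3, 2/3, 1/3)

Apply the Gram-Schmidt recurrence
  u_1 = v_1
  u_i = v_i − Σ_{j<i} ((v_i · u_j) / (u_j · u_j)) · u_j.

Step by step this gives:
  u_1 = (3, 0, 3)
  u_2 = (-2, -2, 2)
  u_3 = (-1/3, 2/3, 1/3)

Orthogonality check:
  u_2 · u_1 = 0 (should be 0)
  u_3 · u_1 = 0 (should be 0)
  u_3 · u_2 = 0 (should be 0)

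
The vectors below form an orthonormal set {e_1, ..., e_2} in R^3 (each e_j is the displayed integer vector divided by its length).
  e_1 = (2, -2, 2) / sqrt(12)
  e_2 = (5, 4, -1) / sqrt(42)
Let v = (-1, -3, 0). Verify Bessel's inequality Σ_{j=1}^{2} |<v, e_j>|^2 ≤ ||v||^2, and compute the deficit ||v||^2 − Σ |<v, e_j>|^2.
Σ |<v, e_j>|^2 = 115/14; ||v||^2 = 10; deficit = 25/14

Write each e_j = u_j / sqrt(<u_j, u_j>) where u_j is the displayed integer vector. Then <v, e_j> = <v, u_j> / sqrt(<u_j, u_j>), so |<v, e_j>|^2 = <v, u_j>^2 / <u_j, u_j>.
Coefficients: <v, e_1> = 4/sqrt(12), <v, e_2> = -17/sqrt(42).
Square and sum: Σ |<v, e_j>|^2 = 115/14.
Compute ||v||^2 = v·v = 10.
Deficit = 10 − 115/14 = 25/14 ≥ 0, confirming Bessel's inequality. (The deficit equals ||v − Σ <v,e_j> e_j||^2, the squared distance from v to span{e_j}.)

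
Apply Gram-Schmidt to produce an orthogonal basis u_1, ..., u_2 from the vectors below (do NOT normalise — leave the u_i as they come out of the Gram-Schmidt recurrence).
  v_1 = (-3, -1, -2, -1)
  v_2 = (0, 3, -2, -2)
Orthogonal basis:
  u_1 = (-3, -1, -2, -1)
  u_2 = (3/5, 16/5, -8/5, -9/5)

Apply the Gram-Schmidt recurrence
  u_1 = v_1
  u_i = v_i − Σ_{j<i} ((v_i · u_j) / (u_j · u_j)) · u_j.

Step by step this gives:
  u_1 = (-3, -1, -2, -1)
  u_2 = (3/5, 16/5, -8/5, -9/5)

Orthogonality check:
  u_2 · u_1 = 0 (should be 0)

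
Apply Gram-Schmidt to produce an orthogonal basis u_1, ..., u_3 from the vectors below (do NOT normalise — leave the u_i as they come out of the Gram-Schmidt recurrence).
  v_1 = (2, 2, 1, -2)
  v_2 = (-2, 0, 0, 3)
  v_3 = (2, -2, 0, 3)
Orthogonal basis:
  u_1 = (2, 2, 1, -2)
  u_2 = (-6/13, 20/13, 10/13, 19/13)
  u_3 = (68/23, -82/69, 28/69, 136/69)

Apply the Gram-Schmidt recurrence
  u_1 = v_1
  u_i = v_i − Σ_{j<i} ((v_i · u_j) / (u_j · u_j)) · u_j.

Step by step this gives:
  u_1 = (2, 2, 1, -2)
  u_2 = (-6/13, 20/13, 10/13, 19/13)
  u_3 = (68/23, -82/69, 28/69, 136/69)

Orthogonality check:
  u_2 · u_1 = 0 (should be 0)
  u_3 · u_1 = 0 (should be 0)
  u_3 · u_2 = 0 (should be 0)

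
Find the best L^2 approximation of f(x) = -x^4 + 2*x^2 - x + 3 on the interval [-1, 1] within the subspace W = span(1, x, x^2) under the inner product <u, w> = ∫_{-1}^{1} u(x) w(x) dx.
g(x) = 8*x^2/7 - x + 108/35

The best approximation g ∈ W is the orthogonal projection of f onto W. Writing g = a_0 + a_1 x + a_2 x^2, the coefficients solve the normal equations G · a = b where
  G_{ij} = <φ_i, φ_j> and b_i = <f, φ_i>, with φ_0 = 1, φ_1 = x, φ_2 = x^2.
G =
  [2, 0, 2/3]
  [0, 2/3, 0]
  [2/3, 0, 2/5],
b = (104/15, -2/3, 88/35).
Solving gives a_0 = 108/35, a_1 = -1, a_2 = 8/7, so
  g(x) = 8*x^2/7 - x + 108/35.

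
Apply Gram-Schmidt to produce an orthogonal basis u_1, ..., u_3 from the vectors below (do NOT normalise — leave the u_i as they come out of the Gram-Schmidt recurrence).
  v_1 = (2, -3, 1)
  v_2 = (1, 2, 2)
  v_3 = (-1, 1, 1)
Orthogonal basis:
  u_1 = (2, -3, 1)
  u_2 = (9/7, 11/7, 15/7)
  u_3 = (-48/61, -18/61, 42/61)

Apply the Gram-Schmidt recurrence
  u_1 = v_1
  u_i = v_i − Σ_{j<i} ((v_i · u_j) / (u_j · u_j)) · u_j.

Step by step this gives:
  u_1 = (2, -3, 1)
  u_2 = (9/7, 11/7, 15/7)
  u_3 = (-48/61, -18/61, 42/61)

Orthogonality check:
  u_2 · u_1 = 0 (should be 0)
  u_3 · u_1 = 0 (should be 0)
  u_3 · u_2 = 0 (should be 0)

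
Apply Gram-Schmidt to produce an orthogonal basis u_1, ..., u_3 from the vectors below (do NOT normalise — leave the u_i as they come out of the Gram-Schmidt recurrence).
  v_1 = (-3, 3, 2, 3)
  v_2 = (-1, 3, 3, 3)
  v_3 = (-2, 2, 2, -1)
Orthogonal basis:
  u_1 = (-3, 3, 2, 3)
  u_2 = (50/31, 12/31, 39/31, 12/31)
  u_3 = (-87/139, 107/139, 174/139, -310/139)

Apply the Gram-Schmidt recurrence
  u_1 = v_1
  u_i = v_i − Σ_{j<i} ((v_i · u_j) / (u_j · u_j)) · u_j.

Step by step this gives:
  u_1 = (-3, 3, 2, 3)
  u_2 = (50/31, 12/31, 39/31, 12/31)
  u_3 = (-87/139, 107/139, 174/139, -310/139)

Orthogonality check:
  u_2 · u_1 = 0 (should be 0)
  u_3 · u_1 = 0 (should be 0)
  u_3 · u_2 = 0 (should be 0)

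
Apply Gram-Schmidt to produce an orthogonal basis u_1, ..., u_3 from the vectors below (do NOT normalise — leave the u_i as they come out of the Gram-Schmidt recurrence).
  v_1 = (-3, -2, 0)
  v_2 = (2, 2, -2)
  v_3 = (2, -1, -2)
Orthogonal basis:
  u_1 = (-3, -2, 0)
  u_2 = (-4/13, 6/13, -2)
  u_3 = (9/7, -27/14, -9/14)

Apply the Gram-Schmidt recurrence
  u_1 = v_1
  u_i = v_i − Σ_{j<i} ((v_i · u_j) / (u_j · u_j)) · u_j.

Step by step this gives:
  u_1 = (-3, -2, 0)
  u_2 = (-4/13, 6/13, -2)
  u_3 = (9/7, -27/14, -9/14)

Orthogonality check:
  u_2 · u_1 = 0 (should be 0)
  u_3 · u_1 = 0 (should be 0)
  u_3 · u_2 = 0 (should be 0)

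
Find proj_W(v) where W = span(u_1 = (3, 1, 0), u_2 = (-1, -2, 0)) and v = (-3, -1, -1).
proj_W(v) = (-3, -1, 0)

Set up U = [u_1 | ... | u_2] ∈ R^(3×2). The projector onto W = col(U) is P = U (U^T U)^(-1) U^T.
Compute U^T U =
  [10, -5]
  [-5, 5],
and U^T v = (-10, 5).
Solve U^T U · c = U^T v for the coefficients: c = (-1, 0). The projection is proj_W(v) = U c.
Check: (v - proj_W(v)) · u_1 = 0  (should be 0).
Check: (v - proj_W(v)) · u_2 = 0  (should be 0).
Result: proj_W(v) = (-3, -1, 0).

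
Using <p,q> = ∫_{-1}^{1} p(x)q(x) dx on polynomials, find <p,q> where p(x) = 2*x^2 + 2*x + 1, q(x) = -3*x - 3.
<p,q> = -14

Expand the product: p(x)·q(x) = -6*x^3 - 12*x^2 - 9*x - 3.
∫_{-1}^{1} of each monomial x^k gives [2/(k+1) if k even, 0 if k odd]. Integrating term-by-term (or equivalently evaluating the antiderivative F(x) = -3*x^4/2 - 4*x^3 - 9*x^2/2 - 3*x at the endpoints):
  F(1) − F(−1) = -13 − (1) = -14.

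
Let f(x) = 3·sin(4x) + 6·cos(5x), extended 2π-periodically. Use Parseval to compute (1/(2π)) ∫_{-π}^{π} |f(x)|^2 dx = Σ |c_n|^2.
Σ |c_n|^2 = 45/2

Expand |f|^2 and use orthogonality of {sin(nx), cos(mx)} on [-π, π]:
  ∫_{-π}^{π} sin(nx)^2 dx = π, ∫ cos(mx)^2 dx = π, and cross terms integrate to 0.
So ∫_{-π}^{π} f(x)^2 dx = 3^2 · π + 6^2 · π = (9 + 36)π.
Divide by 2π: (9 + 36)/2 = 45/2.
By Parseval, this equals Σ |c_n|^2.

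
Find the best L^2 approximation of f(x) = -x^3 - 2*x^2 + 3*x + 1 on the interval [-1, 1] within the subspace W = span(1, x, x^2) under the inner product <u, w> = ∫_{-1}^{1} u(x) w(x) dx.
g(x) = -2*x^2 + 12*x/5 + 1

The best approximation g ∈ W is the orthogonal projection of f onto W. Writing g = a_0 + a_1 x + a_2 x^2, the coefficients solve the normal equations G · a = b where
  G_{ij} = <φ_i, φ_j> and b_i = <f, φ_i>, with φ_0 = 1, φ_1 = x, φ_2 = x^2.
G =
  [2, 0, 2/3]
  [0, 2/3, 0]
  [2/3, 0, 2/5],
b = (2/3, 8/5, -2/15).
Solving gives a_0 = 1, a_1 = 12/5, a_2 = -2, so
  g(x) = -2*x^2 + 12*x/5 + 1.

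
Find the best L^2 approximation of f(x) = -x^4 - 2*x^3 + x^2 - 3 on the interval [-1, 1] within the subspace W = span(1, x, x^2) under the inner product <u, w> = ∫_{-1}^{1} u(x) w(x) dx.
g(x) = x^2/7 - 6*x/5 - 102/35

The best approximation g ∈ W is the orthogonal projection of f onto W. Writing g = a_0 + a_1 x + a_2 x^2, the coefficients solve the normal equations G · a = b where
  G_{ij} = <φ_i, φ_j> and b_i = <f, φ_i>, with φ_0 = 1, φ_1 = x, φ_2 = x^2.
G =
  [2, 0, 2/3]
  [0, 2/3, 0]
  [2/3, 0, 2/5],
b = (-86/15, -4/5, -66/35).
Solving gives a_0 = -102/35, a_1 = -6/5, a_2 = 1/7, so
  g(x) = x^2/7 - 6*x/5 - 102/35.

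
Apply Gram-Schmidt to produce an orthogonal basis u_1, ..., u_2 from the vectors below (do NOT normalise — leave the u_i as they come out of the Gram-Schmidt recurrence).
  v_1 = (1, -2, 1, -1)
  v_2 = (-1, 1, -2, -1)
Orthogonal basis:
  u_1 = (1, -2, 1, -1)
  u_2 = (-3/7, -1/7, -10/7, -11/7)

Apply the Gram-Schmidt recurrence
  u_1 = v_1
  u_i = v_i − Σ_{j<i} ((v_i · u_j) / (u_j · u_j)) · u_j.

Step by step this gives:
  u_1 = (1, -2, 1, -1)
  u_2 = (-3/7, -1/7, -10/7, -11/7)

Orthogonality check:
  u_2 · u_1 = 0 (should be 0)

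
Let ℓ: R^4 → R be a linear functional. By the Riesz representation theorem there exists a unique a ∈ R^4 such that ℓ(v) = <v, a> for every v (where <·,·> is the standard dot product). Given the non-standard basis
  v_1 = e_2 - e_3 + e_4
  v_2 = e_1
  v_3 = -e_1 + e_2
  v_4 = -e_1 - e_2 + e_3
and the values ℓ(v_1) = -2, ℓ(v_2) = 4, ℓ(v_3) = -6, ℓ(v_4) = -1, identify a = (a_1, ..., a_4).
a = (4, -2, 1, 1)

Write a = (a_1, ..., a_4) in the standard basis. For each basis vector v_i, ℓ(v_i) = <v_i, a> is a linear equation in the a_j's. Collect the n equations into a matrix system V a = ℓ, where row i of V is v_i (expressed in the standard basis). Since V is invertible (lower-triangular with 1s on the diagonal, up to permutation), solve by back-substitution:
  V =
[[0, 1, -1, 1],
 [1, 0, 0, 0],
 [-1, 1, 0, 0],
 [-1, -1, 1, 0]]
  V a = (-2, 4, -6, -1)
Solving gives a = (4, -2, 1, 1).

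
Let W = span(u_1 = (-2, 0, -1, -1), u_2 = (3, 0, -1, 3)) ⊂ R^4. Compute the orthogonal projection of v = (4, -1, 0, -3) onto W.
proj_W(v) = (38/25, 0, 93/50, 1/10)

Set up U = [u_1 | ... | u_2] ∈ R^(4×2). The projector onto W = col(U) is P = U (U^T U)^(-1) U^T.
Compute U^T U =
  [6, -8]
  [-8, 19],
and U^T v = (-5, 3).
Solve U^T U · c = U^T v for the coefficients: c = (-71/50, -11/25). The projection is proj_W(v) = U c.
Check: (v - proj_W(v)) · u_1 = 0  (should be 0).
Check: (v - proj_W(v)) · u_2 = 0  (should be 0).
Result: proj_W(v) = (38/25, 0, 93/50, 1/10).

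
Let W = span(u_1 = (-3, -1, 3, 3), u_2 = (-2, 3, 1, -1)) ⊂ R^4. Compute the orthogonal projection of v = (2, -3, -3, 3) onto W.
proj_W(v) = (1010/411, -527/137, -487/411, 559/411)

Set up U = [u_1 | ... | u_2] ∈ R^(4×2). The projector onto W = col(U) is P = U (U^T U)^(-1) U^T.
Compute U^T U =
  [28, 3]
  [3, 15],
and U^T v = (-3, -19).
Solve U^T U · c = U^T v for the coefficients: c = (4/137, -523/411). The projection is proj_W(v) = U c.
Check: (v - proj_W(v)) · u_1 = 0  (should be 0).
Check: (v - proj_W(v)) · u_2 = 0  (should be 0).
Result: proj_W(v) = (1010/411, -527/137, -487/411, 559/411).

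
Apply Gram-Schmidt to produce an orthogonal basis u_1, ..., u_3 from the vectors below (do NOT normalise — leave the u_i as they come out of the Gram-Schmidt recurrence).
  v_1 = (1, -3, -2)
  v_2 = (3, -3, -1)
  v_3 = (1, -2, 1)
Orthogonal basis:
  u_1 = (1, -3, -2)
  u_2 = (2, 0, 1)
  u_3 = (-39/70, -13/14, 39/35)

Apply the Gram-Schmidt recurrence
  u_1 = v_1
  u_i = v_i − Σ_{j<i} ((v_i · u_j) / (u_j · u_j)) · u_j.

Step by step this gives:
  u_1 = (1, -3, -2)
  u_2 = (2, 0, 1)
  u_3 = (-39/70, -13/14, 39/35)

Orthogonality check:
  u_2 · u_1 = 0 (should be 0)
  u_3 · u_1 = 0 (should be 0)
  u_3 · u_2 = 0 (should be 0)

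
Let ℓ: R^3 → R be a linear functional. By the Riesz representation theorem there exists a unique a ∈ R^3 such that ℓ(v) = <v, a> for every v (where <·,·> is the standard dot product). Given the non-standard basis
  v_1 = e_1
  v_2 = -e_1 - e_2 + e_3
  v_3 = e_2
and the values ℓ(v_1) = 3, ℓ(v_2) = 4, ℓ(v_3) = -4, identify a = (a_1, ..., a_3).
a = (3, -4, 3)

Write a = (a_1, ..., a_3) in the standard basis. For each basis vector v_i, ℓ(v_i) = <v_i, a> is a linear equation in the a_j's. Collect the n equations into a matrix system V a = ℓ, where row i of V is v_i (expressed in the standard basis). Since V is invertible (lower-triangular with 1s on the diagonal, up to permutation), solve by back-substitution:
  V =
[[1, 0, 0],
 [-1, -1, 1],
 [0, 1, 0]]
  V a = (3, 4, -4)
Solving gives a = (3, -4, 3).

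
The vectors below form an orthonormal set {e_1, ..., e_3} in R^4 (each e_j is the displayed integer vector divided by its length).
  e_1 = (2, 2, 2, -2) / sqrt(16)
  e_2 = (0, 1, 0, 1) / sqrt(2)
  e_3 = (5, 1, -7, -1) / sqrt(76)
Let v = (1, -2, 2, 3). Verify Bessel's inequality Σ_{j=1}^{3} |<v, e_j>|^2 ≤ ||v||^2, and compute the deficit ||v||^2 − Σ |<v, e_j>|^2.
Σ |<v, e_j>|^2 = 155/38; ||v||^2 = 18; deficit = 529/38

Write each e_j = u_j / sqrt(<u_j, u_j>) where u_j is the displayed integer vector. Then <v, e_j> = <v, u_j> / sqrt(<u_j, u_j>), so |<v, e_j>|^2 = <v, u_j>^2 / <u_j, u_j>.
Coefficients: <v, e_1> = -4/sqrt(16), <v, e_2> = 1/sqrt(2), <v, e_3> = -14/sqrt(76).
Square and sum: Σ |<v, e_j>|^2 = 155/38.
Compute ||v||^2 = v·v = 18.
Deficit = 18 − 155/38 = 529/38 ≥ 0, confirming Bessel's inequality. (The deficit equals ||v − Σ <v,e_j> e_j||^2, the squared distance from v to span{e_j}.)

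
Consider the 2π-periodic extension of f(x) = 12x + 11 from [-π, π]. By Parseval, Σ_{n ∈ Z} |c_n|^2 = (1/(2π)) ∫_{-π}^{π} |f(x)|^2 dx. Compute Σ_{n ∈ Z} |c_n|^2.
Σ |c_n|^2 = 48π^2 + 121

Expand and integrate term by term over [-π, π]:
  ∫ (12x)^2 dx = 144·(2π^3/3); ∫ 2·12·(11)·x dx = 0 (odd integrand); ∫ 11^2 dx = 121·2π.
So (1/(2π)) ∫_{-π}^{π} (12x + 11)^2 dx = 144π^2/3 + 121 = 48π^2 + 121.
Parseval ⇒ Σ |c_n|^2 = 48π^2 + 121.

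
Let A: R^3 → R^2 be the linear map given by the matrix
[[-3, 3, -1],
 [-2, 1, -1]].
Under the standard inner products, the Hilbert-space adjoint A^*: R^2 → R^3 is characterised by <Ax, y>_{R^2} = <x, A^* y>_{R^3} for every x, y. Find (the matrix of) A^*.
A^* = A^T =
[[-3, -2],
 [3, 1],
 [-1, -1]]

For real matrices with standard dot products, the defining identity <Ax, y> = <x, A^* y> gives (Ax)^T y = x^T (A^*) y, i.e. x^T A^T y = x^T (A^*) y. Since this holds for all x, y, we must have A^* = A^T. Therefore
A^* =
[[-3, -2],
 [3, 1],
 [-1, -1]].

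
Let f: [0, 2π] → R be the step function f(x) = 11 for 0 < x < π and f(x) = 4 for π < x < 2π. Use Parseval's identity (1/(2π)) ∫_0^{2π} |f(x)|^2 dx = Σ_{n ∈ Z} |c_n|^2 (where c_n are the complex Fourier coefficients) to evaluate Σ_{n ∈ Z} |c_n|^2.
Σ |c_n|^2 = 137/2

Parseval equates the L^2 energy of f (normalised by 1/(2π)) with the ℓ^2 sum of its Fourier coefficients: (1/(2π)) ∫_0^{2π} |f|^2 = Σ |c_n|^2.
Compute the left side: (1/(2π)) [∫_0^π 11^2 dx + ∫_π^{2π} 4^2 dx] = (1/(2π)) · (121π + 16π) = (121 + 16)/2 = 137/2.
So Σ_{n ∈ Z} |c_n|^2 = 137/2.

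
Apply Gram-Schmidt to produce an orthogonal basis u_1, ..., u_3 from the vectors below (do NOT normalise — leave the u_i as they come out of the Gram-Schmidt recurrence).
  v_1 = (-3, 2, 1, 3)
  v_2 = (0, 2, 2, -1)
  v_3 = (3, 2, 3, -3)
Orthogonal basis:
  u_1 = (-3, 2, 1, 3)
  u_2 = (9/23, 40/23, 43/23, -32/23)
  u_3 = (10/11, 4/99, 34/99, 76/99)

Apply the Gram-Schmidt recurrence
  u_1 = v_1
  u_i = v_i − Σ_{j<i} ((v_i · u_j) / (u_j · u_j)) · u_j.

Step by step this gives:
  u_1 = (-3, 2, 1, 3)
  u_2 = (9/23, 40/23, 43/23, -32/23)
  u_3 = (10/11, 4/99, 34/99, 76/99)

Orthogonality check:
  u_2 · u_1 = 0 (should be 0)
  u_3 · u_1 = 0 (should be 0)
  u_3 · u_2 = 0 (should be 0)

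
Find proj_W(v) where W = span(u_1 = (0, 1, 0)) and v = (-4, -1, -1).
proj_W(v) = (0, -1, 0)

Set up U = [u_1 | ... | u_1] ∈ R^(3×1). The projector onto W = col(U) is P = U (U^T U)^(-1) U^T.
Compute U^T U =
  [1],
and U^T v = (-1).
Solve U^T U · c = U^T v for the coefficients: c = (-1). The projection is proj_W(v) = U c.
Check: (v - proj_W(v)) · u_1 = 0  (should be 0).
Result: proj_W(v) = (0, -1, 0).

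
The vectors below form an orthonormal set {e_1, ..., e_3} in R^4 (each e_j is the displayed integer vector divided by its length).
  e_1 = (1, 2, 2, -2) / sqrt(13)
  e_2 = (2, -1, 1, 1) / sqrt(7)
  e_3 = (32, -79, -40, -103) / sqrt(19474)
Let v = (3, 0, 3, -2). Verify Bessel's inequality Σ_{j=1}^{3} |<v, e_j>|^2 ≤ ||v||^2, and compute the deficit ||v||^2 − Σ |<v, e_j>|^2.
Σ |<v, e_j>|^2 = 2322/107; ||v||^2 = 22; deficit = 32/107

Write each e_j = u_j / sqrt(<u_j, u_j>) where u_j is the displayed integer vector. Then <v, e_j> = <v, u_j> / sqrt(<u_j, u_j>), so |<v, e_j>|^2 = <v, u_j>^2 / <u_j, u_j>.
Coefficients: <v, e_1> = 13/sqrt(13), <v, e_2> = 7/sqrt(7), <v, e_3> = 182/sqrt(19474).
Square and sum: Σ |<v, e_j>|^2 = 2322/107.
Compute ||v||^2 = v·v = 22.
Deficit = 22 − 2322/107 = 32/107 ≥ 0, confirming Bessel's inequality. (The deficit equals ||v − Σ <v,e_j> e_j||^2, the squared distance from v to span{e_j}.)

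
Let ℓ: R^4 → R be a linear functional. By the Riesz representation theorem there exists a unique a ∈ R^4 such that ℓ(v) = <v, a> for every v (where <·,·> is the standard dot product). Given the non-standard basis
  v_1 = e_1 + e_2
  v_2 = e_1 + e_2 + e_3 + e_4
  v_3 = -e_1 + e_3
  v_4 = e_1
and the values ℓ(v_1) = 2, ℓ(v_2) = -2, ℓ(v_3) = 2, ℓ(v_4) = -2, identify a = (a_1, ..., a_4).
a = (-2, 4, 0, -4)

Write a = (a_1, ..., a_4) in the standard basis. For each basis vector v_i, ℓ(v_i) = <v_i, a> is a linear equation in the a_j's. Collect the n equations into a matrix system V a = ℓ, where row i of V is v_i (expressed in the standard basis). Since V is invertible (lower-triangular with 1s on the diagonal, up to permutation), solve by back-substitution:
  V =
[[1, 1, 0, 0],
 [1, 1, 1, 1],
 [-1, 0, 1, 0],
 [1, 0, 0, 0]]
  V a = (2, -2, 2, -2)
Solving gives a = (-2, 4, 0, -4).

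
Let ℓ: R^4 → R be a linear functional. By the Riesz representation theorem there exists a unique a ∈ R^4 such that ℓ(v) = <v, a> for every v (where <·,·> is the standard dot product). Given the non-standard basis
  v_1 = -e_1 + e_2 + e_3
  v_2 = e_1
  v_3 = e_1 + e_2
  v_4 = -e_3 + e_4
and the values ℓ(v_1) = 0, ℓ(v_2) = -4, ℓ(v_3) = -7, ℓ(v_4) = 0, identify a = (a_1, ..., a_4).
a = (-4, -3, -1, -1)

Write a = (a_1, ..., a_4) in the standard basis. For each basis vector v_i, ℓ(v_i) = <v_i, a> is a linear equation in the a_j's. Collect the n equations into a matrix system V a = ℓ, where row i of V is v_i (expressed in the standard basis). Since V is invertible (lower-triangular with 1s on the diagonal, up to permutation), solve by back-substitution:
  V =
[[-1, 1, 1, 0],
 [1, 0, 0, 0],
 [1, 1, 0, 0],
 [0, 0, -1, 1]]
  V a = (0, -4, -7, 0)
Solving gives a = (-4, -3, -1, -1).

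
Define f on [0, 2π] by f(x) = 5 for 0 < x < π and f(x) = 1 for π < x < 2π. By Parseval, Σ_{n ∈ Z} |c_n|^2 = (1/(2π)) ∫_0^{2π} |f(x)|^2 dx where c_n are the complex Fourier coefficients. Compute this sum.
Σ |c_n|^2 = 13

Parseval equates the L^2 energy of f (normalised by 1/(2π)) with the ℓ^2 sum of its Fourier coefficients: (1/(2π)) ∫_0^{2π} |f|^2 = Σ |c_n|^2.
Compute the left side: (1/(2π)) [∫_0^π 5^2 dx + ∫_π^{2π} 1^2 dx] = (1/(2π)) · (25π + 1π) = (25 + 1)/2 = 13.
So Σ_{n ∈ Z} |c_n|^2 = 13.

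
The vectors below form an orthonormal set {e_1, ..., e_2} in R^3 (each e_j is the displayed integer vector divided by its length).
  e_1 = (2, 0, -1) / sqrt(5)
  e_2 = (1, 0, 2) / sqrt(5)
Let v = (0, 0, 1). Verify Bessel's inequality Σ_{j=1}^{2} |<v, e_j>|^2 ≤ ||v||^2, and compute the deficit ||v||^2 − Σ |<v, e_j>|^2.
Σ |<v, e_j>|^2 = 1; ||v||^2 = 1; deficit = 0

Write each e_j = u_j / sqrt(<u_j, u_j>) where u_j is the displayed integer vector. Then <v, e_j> = <v, u_j> / sqrt(<u_j, u_j>), so |<v, e_j>|^2 = <v, u_j>^2 / <u_j, u_j>.
Coefficients: <v, e_1> = -1/sqrt(5), <v, e_2> = 2/sqrt(5).
Square and sum: Σ |<v, e_j>|^2 = 1.
Compute ||v||^2 = v·v = 1.
Deficit = 1 − 1 = 0 ≥ 0, confirming Bessel's inequality. (The deficit equals ||v − Σ <v,e_j> e_j||^2, the squared distance from v to span{e_j}.)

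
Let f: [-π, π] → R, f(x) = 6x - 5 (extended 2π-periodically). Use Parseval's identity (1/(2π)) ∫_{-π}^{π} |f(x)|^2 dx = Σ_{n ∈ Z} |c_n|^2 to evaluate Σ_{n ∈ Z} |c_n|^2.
Σ |c_n|^2 = 12π^2 + 25

Expand and integrate term by term over [-π, π]:
  ∫ (6x)^2 dx = 36·(2π^3/3); ∫ 2·6·(-5)·x dx = 0 (odd integrand); ∫ (-5)^2 dx = 25·2π.
So (1/(2π)) ∫_{-π}^{π} (6x - 5)^2 dx = 36π^2/3 + 25 = 12π^2 + 25.
Parseval ⇒ Σ |c_n|^2 = 12π^2 + 25.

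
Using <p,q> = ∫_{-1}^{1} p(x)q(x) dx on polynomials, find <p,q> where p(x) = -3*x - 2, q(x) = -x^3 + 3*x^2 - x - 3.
<p,q> = 56/5

Expand the product: p(x)·q(x) = 3*x^4 - 7*x^3 - 3*x^2 + 11*x + 6.
∫_{-1}^{1} of each monomial x^k gives [2/(k+1) if k even, 0 if k odd]. Integrating term-by-term (or equivalently evaluating the antiderivative F(x) = 3*x^5/5 - 7*x^4/4 - x^3 + 11*x^2/2 + 6*x at the endpoints):
  F(1) − F(−1) = 187/20 − (-37/20) = 56/5.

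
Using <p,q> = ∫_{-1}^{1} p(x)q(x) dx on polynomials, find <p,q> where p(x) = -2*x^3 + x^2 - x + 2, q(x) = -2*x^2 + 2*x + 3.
<p,q> = 38/5

Expand the product: p(x)·q(x) = 4*x^5 - 6*x^4 - 2*x^3 - 3*x^2 + x + 6.
∫_{-1}^{1} of each monomial x^k gives [2/(k+1) if k even, 0 if k odd]. Integrating term-by-term (or equivalently evaluating the antiderivative F(x) = 2*x^6/3 - 6*x^5/5 - x^4/2 - x^3 + x^2/2 + 6*x at the endpoints):
  F(1) − F(−1) = 67/15 − (-47/15) = 38/5.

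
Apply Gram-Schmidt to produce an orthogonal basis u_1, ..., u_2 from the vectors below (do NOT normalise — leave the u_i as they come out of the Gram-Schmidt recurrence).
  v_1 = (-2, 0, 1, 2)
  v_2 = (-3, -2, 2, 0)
Orthogonal basis:
  u_1 = (-2, 0, 1, 2)
  u_2 = (-11/9, -2, 10/9, -16/9)

Apply the Gram-Schmidt recurrence
  u_1 = v_1
  u_i = v_i − Σ_{j<i} ((v_i · u_j) / (u_j · u_j)) · u_j.

Step by step this gives:
  u_1 = (-2, 0, 1, 2)
  u_2 = (-11/9, -2, 10/9, -16/9)

Orthogonality check:
  u_2 · u_1 = 0 (should be 0)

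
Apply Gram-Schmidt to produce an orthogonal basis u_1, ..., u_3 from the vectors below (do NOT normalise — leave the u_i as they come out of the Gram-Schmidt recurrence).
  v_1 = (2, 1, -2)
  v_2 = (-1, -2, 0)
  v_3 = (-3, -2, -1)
Orthogonal basis:
  u_1 = (2, 1, -2)
  u_2 = (-1/9, -14/9, -8/9)
  u_3 = (-44/29, 22/29, -33/29)

Apply the Gram-Schmidt recurrence
  u_1 = v_1
  u_i = v_i − Σ_{j<i} ((v_i · u_j) / (u_j · u_j)) · u_j.

Step by step this gives:
  u_1 = (2, 1, -2)
  u_2 = (-1/9, -14/9, -8/9)
  u_3 = (-44/29, 22/29, -33/29)

Orthogonality check:
  u_2 · u_1 = 0 (should be 0)
  u_3 · u_1 = 0 (should be 0)
  u_3 · u_2 = 0 (should be 0)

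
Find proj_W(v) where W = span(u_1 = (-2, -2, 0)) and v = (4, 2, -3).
proj_W(v) = (3, 3, 0)

Set up U = [u_1 | ... | u_1] ∈ R^(3×1). The projector onto W = col(U) is P = U (U^T U)^(-1) U^T.
Compute U^T U =
  [8],
and U^T v = (-12).
Solve U^T U · c = U^T v for the coefficients: c = (-3/2). The projection is proj_W(v) = U c.
Check: (v - proj_W(v)) · u_1 = 0  (should be 0).
Result: proj_W(v) = (3, 3, 0).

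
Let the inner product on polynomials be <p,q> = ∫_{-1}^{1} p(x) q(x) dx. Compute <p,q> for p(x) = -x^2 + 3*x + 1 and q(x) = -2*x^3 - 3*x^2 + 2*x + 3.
<p,q> = 24/5

Expand the product: p(x)·q(x) = 2*x^5 - 3*x^4 - 13*x^3 + 11*x + 3.
∫_{-1}^{1} of each monomial x^k gives [2/(k+1) if k even, 0 if k odd]. Integrating term-by-term (or equivalently evaluating the antiderivative F(x) = x^6/3 - 3*x^5/5 - 13*x^4/4 + 11*x^2/2 + 3*x at the endpoints):
  F(1) − F(−1) = 299/60 − (11/60) = 24/5.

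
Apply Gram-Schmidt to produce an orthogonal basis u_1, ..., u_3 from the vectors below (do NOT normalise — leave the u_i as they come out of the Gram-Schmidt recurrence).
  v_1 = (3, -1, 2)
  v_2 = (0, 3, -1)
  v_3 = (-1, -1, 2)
Orthogonal basis:
  u_1 = (3, -1, 2)
  u_2 = (15/14, 37/14, -2/7)
  u_3 = (-20/23, 12/23, 36/23)

Apply the Gram-Schmidt recurrence
  u_1 = v_1
  u_i = v_i − Σ_{j<i} ((v_i · u_j) / (u_j · u_j)) · u_j.

Step by step this gives:
  u_1 = (3, -1, 2)
  u_2 = (15/14, 37/14, -2/7)
  u_3 = (-20/23, 12/23, 36/23)

Orthogonality check:
  u_2 · u_1 = 0 (should be 0)
  u_3 · u_1 = 0 (should be 0)
  u_3 · u_2 = 0 (should be 0)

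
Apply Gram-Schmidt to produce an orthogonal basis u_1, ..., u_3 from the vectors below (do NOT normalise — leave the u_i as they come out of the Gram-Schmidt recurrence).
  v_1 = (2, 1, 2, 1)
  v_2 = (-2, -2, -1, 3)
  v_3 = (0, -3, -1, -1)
Orthogonal basis:
  u_1 = (2, 1, 2, 1)
  u_2 = (-1, -3/2, 0, 7/2)
  u_3 = (196/155, -357/155, 1/5, -97/155)

Apply the Gram-Schmidt recurrence
  u_1 = v_1
  u_i = v_i − Σ_{j<i} ((v_i · u_j) / (u_j · u_j)) · u_j.

Step by step this gives:
  u_1 = (2, 1, 2, 1)
  u_2 = (-1, -3/2, 0, 7/2)
  u_3 = (196/155, -357/155, 1/5, -97/155)

Orthogonality check:
  u_2 · u_1 = 0 (should be 0)
  u_3 · u_1 = 0 (should be 0)
  u_3 · u_2 = 0 (should be 0)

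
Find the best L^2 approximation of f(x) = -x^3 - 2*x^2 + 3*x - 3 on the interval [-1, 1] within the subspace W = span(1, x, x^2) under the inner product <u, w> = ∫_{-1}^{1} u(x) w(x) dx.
g(x) = -2*x^2 + 12*x/5 - 3

The best approximation g ∈ W is the orthogonal projection of f onto W. Writing g = a_0 + a_1 x + a_2 x^2, the coefficients solve the normal equations G · a = b where
  G_{ij} = <φ_i, φ_j> and b_i = <f, φ_i>, with φ_0 = 1, φ_1 = x, φ_2 = x^2.
G =
  [2, 0, 2/3]
  [0, 2/3, 0]
  [2/3, 0, 2/5],
b = (-22/3, 8/5, -14/5).
Solving gives a_0 = -3, a_1 = 12/5, a_2 = -2, so
  g(x) = -2*x^2 + 12*x/5 - 3.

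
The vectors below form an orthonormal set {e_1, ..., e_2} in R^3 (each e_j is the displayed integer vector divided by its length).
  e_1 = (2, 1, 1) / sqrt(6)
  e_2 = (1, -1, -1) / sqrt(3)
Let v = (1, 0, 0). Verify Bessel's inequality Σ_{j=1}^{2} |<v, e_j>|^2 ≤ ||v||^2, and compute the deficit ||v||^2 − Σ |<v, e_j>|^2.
Σ |<v, e_j>|^2 = 1; ||v||^2 = 1; deficit = 0

Write each e_j = u_j / sqrt(<u_j, u_j>) where u_j is the displayed integer vector. Then <v, e_j> = <v, u_j> / sqrt(<u_j, u_j>), so |<v, e_j>|^2 = <v, u_j>^2 / <u_j, u_j>.
Coefficients: <v, e_1> = 2/sqrt(6), <v, e_2> = 1/sqrt(3).
Square and sum: Σ |<v, e_j>|^2 = 1.
Compute ||v||^2 = v·v = 1.
Deficit = 1 − 1 = 0 ≥ 0, confirming Bessel's inequality. (The deficit equals ||v − Σ <v,e_j> e_j||^2, the squared distance from v to span{e_j}.)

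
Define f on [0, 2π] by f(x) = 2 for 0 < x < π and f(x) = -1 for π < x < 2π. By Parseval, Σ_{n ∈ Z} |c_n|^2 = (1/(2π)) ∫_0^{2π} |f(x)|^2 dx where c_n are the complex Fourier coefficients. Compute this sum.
Σ |c_n|^2 = 5/2

Parseval equates the L^2 energy of f (normalised by 1/(2π)) with the ℓ^2 sum of its Fourier coefficients: (1/(2π)) ∫_0^{2π} |f|^2 = Σ |c_n|^2.
Compute the left side: (1/(2π)) [∫_0^π 2^2 dx + ∫_π^{2π} (-1)^2 dx] = (1/(2π)) · (4π + 1π) = (4 + 1)/2 = 5/2.
So Σ_{n ∈ Z} |c_n|^2 = 5/2.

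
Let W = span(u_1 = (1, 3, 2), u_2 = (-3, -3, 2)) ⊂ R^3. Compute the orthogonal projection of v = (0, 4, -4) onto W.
proj_W(v) = (168/61, 132/61, -160/61)

Set up U = [u_1 | ... | u_2] ∈ R^(3×2). The projector onto W = col(U) is P = U (U^T U)^(-1) U^T.
Compute U^T U =
  [14, -8]
  [-8, 22],
and U^T v = (4, -20).
Solve U^T U · c = U^T v for the coefficients: c = (-18/61, -62/61). The projection is proj_W(v) = U c.
Check: (v - proj_W(v)) · u_1 = 0  (should be 0).
Check: (v - proj_W(v)) · u_2 = 0  (should be 0).
Result: proj_W(v) = (168/61, 132/61, -160/61).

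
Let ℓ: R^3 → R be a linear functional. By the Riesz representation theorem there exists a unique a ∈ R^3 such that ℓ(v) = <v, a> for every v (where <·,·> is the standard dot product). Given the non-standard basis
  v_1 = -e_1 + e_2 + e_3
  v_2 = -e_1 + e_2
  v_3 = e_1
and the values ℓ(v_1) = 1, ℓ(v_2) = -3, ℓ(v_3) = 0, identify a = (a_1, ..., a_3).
a = (0, -3, 4)

Write a = (a_1, ..., a_3) in the standard basis. For each basis vector v_i, ℓ(v_i) = <v_i, a> is a linear equation in the a_j's. Collect the n equations into a matrix system V a = ℓ, where row i of V is v_i (expressed in the standard basis). Since V is invertible (lower-triangular with 1s on the diagonal, up to permutation), solve by back-substitution:
  V =
[[-1, 1, 1],
 [-1, 1, 0],
 [1, 0, 0]]
  V a = (1, -3, 0)
Solving gives a = (0, -3, 4).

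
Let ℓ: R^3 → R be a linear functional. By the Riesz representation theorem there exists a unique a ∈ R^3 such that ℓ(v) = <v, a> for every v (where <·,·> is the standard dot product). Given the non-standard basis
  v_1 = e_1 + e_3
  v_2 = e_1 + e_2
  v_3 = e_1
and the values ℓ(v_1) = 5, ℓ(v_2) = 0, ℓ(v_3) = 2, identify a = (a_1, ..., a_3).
a = (2, -2, 3)

Write a = (a_1, ..., a_3) in the standard basis. For each basis vector v_i, ℓ(v_i) = <v_i, a> is a linear equation in the a_j's. Collect the n equations into a matrix system V a = ℓ, where row i of V is v_i (expressed in the standard basis). Since V is invertible (lower-triangular with 1s on the diagonal, up to permutation), solve by back-substitution:
  V =
[[1, 0, 1],
 [1, 1, 0],
 [1, 0, 0]]
  V a = (5, 0, 2)
Solving gives a = (2, -2, 3).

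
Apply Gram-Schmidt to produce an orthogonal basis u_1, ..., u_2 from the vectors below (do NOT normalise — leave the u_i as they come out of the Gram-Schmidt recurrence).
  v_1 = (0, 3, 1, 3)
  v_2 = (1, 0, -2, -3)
Orthogonal basis:
  u_1 = (0, 3, 1, 3)
  u_2 = (1, 33/19, -27/19, -24/19)

Apply the Gram-Schmidt recurrence
  u_1 = v_1
  u_i = v_i − Σ_{j<i} ((v_i · u_j) / (u_j · u_j)) · u_j.

Step by step this gives:
  u_1 = (0, 3, 1, 3)
  u_2 = (1, 33/19, -27/19, -24/19)

Orthogonality check:
  u_2 · u_1 = 0 (should be 0)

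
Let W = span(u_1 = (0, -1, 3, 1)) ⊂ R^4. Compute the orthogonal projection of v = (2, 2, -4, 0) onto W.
proj_W(v) = (0, 14/11, -42/11, -14/11)

Set up U = [u_1 | ... | u_1] ∈ R^(4×1). The projector onto W = col(U) is P = U (U^T U)^(-1) U^T.
Compute U^T U =
  [11],
and U^T v = (-14).
Solve U^T U · c = U^T v for the coefficients: c = (-14/11). The projection is proj_W(v) = U c.
Check: (v - proj_W(v)) · u_1 = 0  (should be 0).
Result: proj_W(v) = (0, 14/11, -42/11, -14/11).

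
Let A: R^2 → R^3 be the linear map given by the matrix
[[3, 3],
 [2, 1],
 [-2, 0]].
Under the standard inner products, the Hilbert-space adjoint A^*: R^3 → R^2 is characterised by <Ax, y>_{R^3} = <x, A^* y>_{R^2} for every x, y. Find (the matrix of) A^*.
A^* = A^T =
[[3, 2, -2],
 [3, 1, 0]]

For real matrices with standard dot products, the defining identity <Ax, y> = <x, A^* y> gives (Ax)^T y = x^T (A^*) y, i.e. x^T A^T y = x^T (A^*) y. Since this holds for all x, y, we must have A^* = A^T. Therefore
A^* =
[[3, 2, -2],
 [3, 1, 0]].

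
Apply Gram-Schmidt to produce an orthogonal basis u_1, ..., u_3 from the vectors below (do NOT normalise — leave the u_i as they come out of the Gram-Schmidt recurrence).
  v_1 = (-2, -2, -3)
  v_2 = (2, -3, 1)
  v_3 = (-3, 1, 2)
Orthogonal basis:
  u_1 = (-2, -2, -3)
  u_2 = (32/17, -53/17, 14/17)
  u_3 = (-539/237, -196/237, 490/237)

Apply the Gram-Schmidt recurrence
  u_1 = v_1
  u_i = v_i − Σ_{j<i} ((v_i · u_j) / (u_j · u_j)) · u_j.

Step by step this gives:
  u_1 = (-2, -2, -3)
  u_2 = (32/17, -53/17, 14/17)
  u_3 = (-539/237, -196/237, 490/237)

Orthogonality check:
  u_2 · u_1 = 0 (should be 0)
  u_3 · u_1 = 0 (should be 0)
  u_3 · u_2 = 0 (should be 0)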